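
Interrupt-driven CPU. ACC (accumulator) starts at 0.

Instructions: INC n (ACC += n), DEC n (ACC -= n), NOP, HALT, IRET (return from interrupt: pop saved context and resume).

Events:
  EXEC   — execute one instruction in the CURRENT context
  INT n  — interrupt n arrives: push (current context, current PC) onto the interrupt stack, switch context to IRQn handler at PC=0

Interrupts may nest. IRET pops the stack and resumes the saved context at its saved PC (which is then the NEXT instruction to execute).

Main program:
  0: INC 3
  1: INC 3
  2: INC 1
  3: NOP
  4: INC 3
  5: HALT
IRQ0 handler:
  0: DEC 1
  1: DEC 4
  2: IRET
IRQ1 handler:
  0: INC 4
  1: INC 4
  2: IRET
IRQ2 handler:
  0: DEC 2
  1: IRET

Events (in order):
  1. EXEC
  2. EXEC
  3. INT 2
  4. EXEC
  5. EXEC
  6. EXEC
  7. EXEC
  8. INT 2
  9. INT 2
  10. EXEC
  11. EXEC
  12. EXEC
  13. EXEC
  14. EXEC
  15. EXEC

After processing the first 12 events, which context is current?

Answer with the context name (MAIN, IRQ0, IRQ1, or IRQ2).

Answer: IRQ2

Derivation:
Event 1 (EXEC): [MAIN] PC=0: INC 3 -> ACC=3
Event 2 (EXEC): [MAIN] PC=1: INC 3 -> ACC=6
Event 3 (INT 2): INT 2 arrives: push (MAIN, PC=2), enter IRQ2 at PC=0 (depth now 1)
Event 4 (EXEC): [IRQ2] PC=0: DEC 2 -> ACC=4
Event 5 (EXEC): [IRQ2] PC=1: IRET -> resume MAIN at PC=2 (depth now 0)
Event 6 (EXEC): [MAIN] PC=2: INC 1 -> ACC=5
Event 7 (EXEC): [MAIN] PC=3: NOP
Event 8 (INT 2): INT 2 arrives: push (MAIN, PC=4), enter IRQ2 at PC=0 (depth now 1)
Event 9 (INT 2): INT 2 arrives: push (IRQ2, PC=0), enter IRQ2 at PC=0 (depth now 2)
Event 10 (EXEC): [IRQ2] PC=0: DEC 2 -> ACC=3
Event 11 (EXEC): [IRQ2] PC=1: IRET -> resume IRQ2 at PC=0 (depth now 1)
Event 12 (EXEC): [IRQ2] PC=0: DEC 2 -> ACC=1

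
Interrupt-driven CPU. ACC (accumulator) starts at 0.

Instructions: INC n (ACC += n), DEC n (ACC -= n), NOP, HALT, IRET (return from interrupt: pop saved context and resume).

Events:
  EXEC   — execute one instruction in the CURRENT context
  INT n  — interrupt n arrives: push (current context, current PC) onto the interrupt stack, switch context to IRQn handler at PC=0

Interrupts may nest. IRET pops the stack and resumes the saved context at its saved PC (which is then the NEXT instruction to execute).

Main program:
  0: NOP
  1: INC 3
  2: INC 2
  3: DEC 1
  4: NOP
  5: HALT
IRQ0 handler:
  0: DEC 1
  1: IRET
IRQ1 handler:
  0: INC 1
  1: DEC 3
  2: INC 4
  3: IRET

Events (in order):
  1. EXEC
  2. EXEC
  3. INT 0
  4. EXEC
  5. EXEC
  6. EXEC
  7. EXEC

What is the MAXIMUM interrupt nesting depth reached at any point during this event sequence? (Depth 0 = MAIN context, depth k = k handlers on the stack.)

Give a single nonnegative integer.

Event 1 (EXEC): [MAIN] PC=0: NOP [depth=0]
Event 2 (EXEC): [MAIN] PC=1: INC 3 -> ACC=3 [depth=0]
Event 3 (INT 0): INT 0 arrives: push (MAIN, PC=2), enter IRQ0 at PC=0 (depth now 1) [depth=1]
Event 4 (EXEC): [IRQ0] PC=0: DEC 1 -> ACC=2 [depth=1]
Event 5 (EXEC): [IRQ0] PC=1: IRET -> resume MAIN at PC=2 (depth now 0) [depth=0]
Event 6 (EXEC): [MAIN] PC=2: INC 2 -> ACC=4 [depth=0]
Event 7 (EXEC): [MAIN] PC=3: DEC 1 -> ACC=3 [depth=0]
Max depth observed: 1

Answer: 1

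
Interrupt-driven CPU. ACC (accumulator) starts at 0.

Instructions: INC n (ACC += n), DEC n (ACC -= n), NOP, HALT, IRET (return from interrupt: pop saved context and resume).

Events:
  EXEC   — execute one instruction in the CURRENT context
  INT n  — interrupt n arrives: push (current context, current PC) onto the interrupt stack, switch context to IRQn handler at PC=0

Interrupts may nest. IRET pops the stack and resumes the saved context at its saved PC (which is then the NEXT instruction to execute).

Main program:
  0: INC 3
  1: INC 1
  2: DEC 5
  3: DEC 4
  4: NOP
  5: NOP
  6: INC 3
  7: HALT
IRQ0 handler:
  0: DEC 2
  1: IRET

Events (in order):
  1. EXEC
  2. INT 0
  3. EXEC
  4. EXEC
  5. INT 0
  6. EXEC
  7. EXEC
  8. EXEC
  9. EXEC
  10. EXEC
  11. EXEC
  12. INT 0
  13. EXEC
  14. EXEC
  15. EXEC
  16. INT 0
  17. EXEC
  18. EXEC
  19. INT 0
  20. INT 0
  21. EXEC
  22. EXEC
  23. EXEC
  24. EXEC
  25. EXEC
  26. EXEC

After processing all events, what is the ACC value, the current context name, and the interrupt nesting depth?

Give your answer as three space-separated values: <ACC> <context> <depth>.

Event 1 (EXEC): [MAIN] PC=0: INC 3 -> ACC=3
Event 2 (INT 0): INT 0 arrives: push (MAIN, PC=1), enter IRQ0 at PC=0 (depth now 1)
Event 3 (EXEC): [IRQ0] PC=0: DEC 2 -> ACC=1
Event 4 (EXEC): [IRQ0] PC=1: IRET -> resume MAIN at PC=1 (depth now 0)
Event 5 (INT 0): INT 0 arrives: push (MAIN, PC=1), enter IRQ0 at PC=0 (depth now 1)
Event 6 (EXEC): [IRQ0] PC=0: DEC 2 -> ACC=-1
Event 7 (EXEC): [IRQ0] PC=1: IRET -> resume MAIN at PC=1 (depth now 0)
Event 8 (EXEC): [MAIN] PC=1: INC 1 -> ACC=0
Event 9 (EXEC): [MAIN] PC=2: DEC 5 -> ACC=-5
Event 10 (EXEC): [MAIN] PC=3: DEC 4 -> ACC=-9
Event 11 (EXEC): [MAIN] PC=4: NOP
Event 12 (INT 0): INT 0 arrives: push (MAIN, PC=5), enter IRQ0 at PC=0 (depth now 1)
Event 13 (EXEC): [IRQ0] PC=0: DEC 2 -> ACC=-11
Event 14 (EXEC): [IRQ0] PC=1: IRET -> resume MAIN at PC=5 (depth now 0)
Event 15 (EXEC): [MAIN] PC=5: NOP
Event 16 (INT 0): INT 0 arrives: push (MAIN, PC=6), enter IRQ0 at PC=0 (depth now 1)
Event 17 (EXEC): [IRQ0] PC=0: DEC 2 -> ACC=-13
Event 18 (EXEC): [IRQ0] PC=1: IRET -> resume MAIN at PC=6 (depth now 0)
Event 19 (INT 0): INT 0 arrives: push (MAIN, PC=6), enter IRQ0 at PC=0 (depth now 1)
Event 20 (INT 0): INT 0 arrives: push (IRQ0, PC=0), enter IRQ0 at PC=0 (depth now 2)
Event 21 (EXEC): [IRQ0] PC=0: DEC 2 -> ACC=-15
Event 22 (EXEC): [IRQ0] PC=1: IRET -> resume IRQ0 at PC=0 (depth now 1)
Event 23 (EXEC): [IRQ0] PC=0: DEC 2 -> ACC=-17
Event 24 (EXEC): [IRQ0] PC=1: IRET -> resume MAIN at PC=6 (depth now 0)
Event 25 (EXEC): [MAIN] PC=6: INC 3 -> ACC=-14
Event 26 (EXEC): [MAIN] PC=7: HALT

Answer: -14 MAIN 0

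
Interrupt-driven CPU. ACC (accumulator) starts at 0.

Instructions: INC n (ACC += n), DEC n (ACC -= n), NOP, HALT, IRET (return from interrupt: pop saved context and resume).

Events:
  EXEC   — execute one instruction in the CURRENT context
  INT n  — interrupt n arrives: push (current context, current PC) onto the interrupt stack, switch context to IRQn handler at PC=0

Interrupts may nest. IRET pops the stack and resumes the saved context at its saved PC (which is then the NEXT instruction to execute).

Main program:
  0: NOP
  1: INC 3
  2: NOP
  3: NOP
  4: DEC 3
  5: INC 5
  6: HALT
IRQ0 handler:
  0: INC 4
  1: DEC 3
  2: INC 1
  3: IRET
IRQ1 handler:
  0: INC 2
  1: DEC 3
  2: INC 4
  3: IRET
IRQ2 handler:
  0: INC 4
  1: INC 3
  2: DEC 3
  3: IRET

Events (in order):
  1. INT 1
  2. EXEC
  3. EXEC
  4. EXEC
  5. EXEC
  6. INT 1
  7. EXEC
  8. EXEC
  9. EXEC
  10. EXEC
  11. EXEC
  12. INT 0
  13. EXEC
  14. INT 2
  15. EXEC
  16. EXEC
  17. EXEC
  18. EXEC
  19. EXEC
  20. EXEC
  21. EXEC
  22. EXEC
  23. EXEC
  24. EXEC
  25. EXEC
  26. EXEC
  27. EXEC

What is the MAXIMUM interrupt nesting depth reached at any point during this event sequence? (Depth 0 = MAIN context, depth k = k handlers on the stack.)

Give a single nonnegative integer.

Answer: 2

Derivation:
Event 1 (INT 1): INT 1 arrives: push (MAIN, PC=0), enter IRQ1 at PC=0 (depth now 1) [depth=1]
Event 2 (EXEC): [IRQ1] PC=0: INC 2 -> ACC=2 [depth=1]
Event 3 (EXEC): [IRQ1] PC=1: DEC 3 -> ACC=-1 [depth=1]
Event 4 (EXEC): [IRQ1] PC=2: INC 4 -> ACC=3 [depth=1]
Event 5 (EXEC): [IRQ1] PC=3: IRET -> resume MAIN at PC=0 (depth now 0) [depth=0]
Event 6 (INT 1): INT 1 arrives: push (MAIN, PC=0), enter IRQ1 at PC=0 (depth now 1) [depth=1]
Event 7 (EXEC): [IRQ1] PC=0: INC 2 -> ACC=5 [depth=1]
Event 8 (EXEC): [IRQ1] PC=1: DEC 3 -> ACC=2 [depth=1]
Event 9 (EXEC): [IRQ1] PC=2: INC 4 -> ACC=6 [depth=1]
Event 10 (EXEC): [IRQ1] PC=3: IRET -> resume MAIN at PC=0 (depth now 0) [depth=0]
Event 11 (EXEC): [MAIN] PC=0: NOP [depth=0]
Event 12 (INT 0): INT 0 arrives: push (MAIN, PC=1), enter IRQ0 at PC=0 (depth now 1) [depth=1]
Event 13 (EXEC): [IRQ0] PC=0: INC 4 -> ACC=10 [depth=1]
Event 14 (INT 2): INT 2 arrives: push (IRQ0, PC=1), enter IRQ2 at PC=0 (depth now 2) [depth=2]
Event 15 (EXEC): [IRQ2] PC=0: INC 4 -> ACC=14 [depth=2]
Event 16 (EXEC): [IRQ2] PC=1: INC 3 -> ACC=17 [depth=2]
Event 17 (EXEC): [IRQ2] PC=2: DEC 3 -> ACC=14 [depth=2]
Event 18 (EXEC): [IRQ2] PC=3: IRET -> resume IRQ0 at PC=1 (depth now 1) [depth=1]
Event 19 (EXEC): [IRQ0] PC=1: DEC 3 -> ACC=11 [depth=1]
Event 20 (EXEC): [IRQ0] PC=2: INC 1 -> ACC=12 [depth=1]
Event 21 (EXEC): [IRQ0] PC=3: IRET -> resume MAIN at PC=1 (depth now 0) [depth=0]
Event 22 (EXEC): [MAIN] PC=1: INC 3 -> ACC=15 [depth=0]
Event 23 (EXEC): [MAIN] PC=2: NOP [depth=0]
Event 24 (EXEC): [MAIN] PC=3: NOP [depth=0]
Event 25 (EXEC): [MAIN] PC=4: DEC 3 -> ACC=12 [depth=0]
Event 26 (EXEC): [MAIN] PC=5: INC 5 -> ACC=17 [depth=0]
Event 27 (EXEC): [MAIN] PC=6: HALT [depth=0]
Max depth observed: 2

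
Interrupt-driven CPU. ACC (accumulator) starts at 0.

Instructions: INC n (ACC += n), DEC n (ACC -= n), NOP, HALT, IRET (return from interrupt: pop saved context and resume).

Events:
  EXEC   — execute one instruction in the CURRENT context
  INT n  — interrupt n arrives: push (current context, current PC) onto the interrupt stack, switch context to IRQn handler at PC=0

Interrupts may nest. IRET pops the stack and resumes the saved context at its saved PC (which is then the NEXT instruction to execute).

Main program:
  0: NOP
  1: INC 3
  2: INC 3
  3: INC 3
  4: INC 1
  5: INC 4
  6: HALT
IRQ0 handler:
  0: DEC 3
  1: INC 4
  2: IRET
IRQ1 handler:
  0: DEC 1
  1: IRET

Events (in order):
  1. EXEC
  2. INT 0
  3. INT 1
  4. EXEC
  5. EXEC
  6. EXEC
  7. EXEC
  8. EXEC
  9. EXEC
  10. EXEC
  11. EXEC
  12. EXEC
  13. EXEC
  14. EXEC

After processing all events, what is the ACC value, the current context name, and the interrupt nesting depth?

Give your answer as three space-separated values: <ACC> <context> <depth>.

Event 1 (EXEC): [MAIN] PC=0: NOP
Event 2 (INT 0): INT 0 arrives: push (MAIN, PC=1), enter IRQ0 at PC=0 (depth now 1)
Event 3 (INT 1): INT 1 arrives: push (IRQ0, PC=0), enter IRQ1 at PC=0 (depth now 2)
Event 4 (EXEC): [IRQ1] PC=0: DEC 1 -> ACC=-1
Event 5 (EXEC): [IRQ1] PC=1: IRET -> resume IRQ0 at PC=0 (depth now 1)
Event 6 (EXEC): [IRQ0] PC=0: DEC 3 -> ACC=-4
Event 7 (EXEC): [IRQ0] PC=1: INC 4 -> ACC=0
Event 8 (EXEC): [IRQ0] PC=2: IRET -> resume MAIN at PC=1 (depth now 0)
Event 9 (EXEC): [MAIN] PC=1: INC 3 -> ACC=3
Event 10 (EXEC): [MAIN] PC=2: INC 3 -> ACC=6
Event 11 (EXEC): [MAIN] PC=3: INC 3 -> ACC=9
Event 12 (EXEC): [MAIN] PC=4: INC 1 -> ACC=10
Event 13 (EXEC): [MAIN] PC=5: INC 4 -> ACC=14
Event 14 (EXEC): [MAIN] PC=6: HALT

Answer: 14 MAIN 0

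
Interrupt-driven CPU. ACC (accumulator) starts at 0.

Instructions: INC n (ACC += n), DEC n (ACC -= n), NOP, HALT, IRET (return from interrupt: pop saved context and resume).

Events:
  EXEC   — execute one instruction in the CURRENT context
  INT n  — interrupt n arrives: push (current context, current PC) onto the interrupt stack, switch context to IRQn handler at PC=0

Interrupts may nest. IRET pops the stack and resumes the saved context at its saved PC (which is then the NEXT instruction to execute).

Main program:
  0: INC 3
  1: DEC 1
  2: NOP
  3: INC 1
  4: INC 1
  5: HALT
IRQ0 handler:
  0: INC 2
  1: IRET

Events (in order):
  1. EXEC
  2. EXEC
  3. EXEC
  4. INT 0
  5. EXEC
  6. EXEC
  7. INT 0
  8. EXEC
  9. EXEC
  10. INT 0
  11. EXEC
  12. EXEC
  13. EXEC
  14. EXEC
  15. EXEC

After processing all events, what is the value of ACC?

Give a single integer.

Event 1 (EXEC): [MAIN] PC=0: INC 3 -> ACC=3
Event 2 (EXEC): [MAIN] PC=1: DEC 1 -> ACC=2
Event 3 (EXEC): [MAIN] PC=2: NOP
Event 4 (INT 0): INT 0 arrives: push (MAIN, PC=3), enter IRQ0 at PC=0 (depth now 1)
Event 5 (EXEC): [IRQ0] PC=0: INC 2 -> ACC=4
Event 6 (EXEC): [IRQ0] PC=1: IRET -> resume MAIN at PC=3 (depth now 0)
Event 7 (INT 0): INT 0 arrives: push (MAIN, PC=3), enter IRQ0 at PC=0 (depth now 1)
Event 8 (EXEC): [IRQ0] PC=0: INC 2 -> ACC=6
Event 9 (EXEC): [IRQ0] PC=1: IRET -> resume MAIN at PC=3 (depth now 0)
Event 10 (INT 0): INT 0 arrives: push (MAIN, PC=3), enter IRQ0 at PC=0 (depth now 1)
Event 11 (EXEC): [IRQ0] PC=0: INC 2 -> ACC=8
Event 12 (EXEC): [IRQ0] PC=1: IRET -> resume MAIN at PC=3 (depth now 0)
Event 13 (EXEC): [MAIN] PC=3: INC 1 -> ACC=9
Event 14 (EXEC): [MAIN] PC=4: INC 1 -> ACC=10
Event 15 (EXEC): [MAIN] PC=5: HALT

Answer: 10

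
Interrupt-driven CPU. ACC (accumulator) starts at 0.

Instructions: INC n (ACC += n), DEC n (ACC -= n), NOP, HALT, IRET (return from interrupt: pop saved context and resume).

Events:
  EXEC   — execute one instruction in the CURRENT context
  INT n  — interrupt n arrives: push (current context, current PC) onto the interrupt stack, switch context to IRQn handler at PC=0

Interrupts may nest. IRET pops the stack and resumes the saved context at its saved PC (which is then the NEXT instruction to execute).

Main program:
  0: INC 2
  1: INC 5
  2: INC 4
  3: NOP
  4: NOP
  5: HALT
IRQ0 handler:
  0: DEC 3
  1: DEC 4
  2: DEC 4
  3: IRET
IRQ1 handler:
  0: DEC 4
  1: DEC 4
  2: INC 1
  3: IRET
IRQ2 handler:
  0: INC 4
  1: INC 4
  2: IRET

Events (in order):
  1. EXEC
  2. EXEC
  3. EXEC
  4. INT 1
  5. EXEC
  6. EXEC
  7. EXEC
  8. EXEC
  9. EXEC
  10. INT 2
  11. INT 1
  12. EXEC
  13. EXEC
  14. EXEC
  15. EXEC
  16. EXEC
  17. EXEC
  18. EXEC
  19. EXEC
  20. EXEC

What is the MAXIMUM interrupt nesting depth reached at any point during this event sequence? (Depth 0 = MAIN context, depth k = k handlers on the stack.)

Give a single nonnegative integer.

Event 1 (EXEC): [MAIN] PC=0: INC 2 -> ACC=2 [depth=0]
Event 2 (EXEC): [MAIN] PC=1: INC 5 -> ACC=7 [depth=0]
Event 3 (EXEC): [MAIN] PC=2: INC 4 -> ACC=11 [depth=0]
Event 4 (INT 1): INT 1 arrives: push (MAIN, PC=3), enter IRQ1 at PC=0 (depth now 1) [depth=1]
Event 5 (EXEC): [IRQ1] PC=0: DEC 4 -> ACC=7 [depth=1]
Event 6 (EXEC): [IRQ1] PC=1: DEC 4 -> ACC=3 [depth=1]
Event 7 (EXEC): [IRQ1] PC=2: INC 1 -> ACC=4 [depth=1]
Event 8 (EXEC): [IRQ1] PC=3: IRET -> resume MAIN at PC=3 (depth now 0) [depth=0]
Event 9 (EXEC): [MAIN] PC=3: NOP [depth=0]
Event 10 (INT 2): INT 2 arrives: push (MAIN, PC=4), enter IRQ2 at PC=0 (depth now 1) [depth=1]
Event 11 (INT 1): INT 1 arrives: push (IRQ2, PC=0), enter IRQ1 at PC=0 (depth now 2) [depth=2]
Event 12 (EXEC): [IRQ1] PC=0: DEC 4 -> ACC=0 [depth=2]
Event 13 (EXEC): [IRQ1] PC=1: DEC 4 -> ACC=-4 [depth=2]
Event 14 (EXEC): [IRQ1] PC=2: INC 1 -> ACC=-3 [depth=2]
Event 15 (EXEC): [IRQ1] PC=3: IRET -> resume IRQ2 at PC=0 (depth now 1) [depth=1]
Event 16 (EXEC): [IRQ2] PC=0: INC 4 -> ACC=1 [depth=1]
Event 17 (EXEC): [IRQ2] PC=1: INC 4 -> ACC=5 [depth=1]
Event 18 (EXEC): [IRQ2] PC=2: IRET -> resume MAIN at PC=4 (depth now 0) [depth=0]
Event 19 (EXEC): [MAIN] PC=4: NOP [depth=0]
Event 20 (EXEC): [MAIN] PC=5: HALT [depth=0]
Max depth observed: 2

Answer: 2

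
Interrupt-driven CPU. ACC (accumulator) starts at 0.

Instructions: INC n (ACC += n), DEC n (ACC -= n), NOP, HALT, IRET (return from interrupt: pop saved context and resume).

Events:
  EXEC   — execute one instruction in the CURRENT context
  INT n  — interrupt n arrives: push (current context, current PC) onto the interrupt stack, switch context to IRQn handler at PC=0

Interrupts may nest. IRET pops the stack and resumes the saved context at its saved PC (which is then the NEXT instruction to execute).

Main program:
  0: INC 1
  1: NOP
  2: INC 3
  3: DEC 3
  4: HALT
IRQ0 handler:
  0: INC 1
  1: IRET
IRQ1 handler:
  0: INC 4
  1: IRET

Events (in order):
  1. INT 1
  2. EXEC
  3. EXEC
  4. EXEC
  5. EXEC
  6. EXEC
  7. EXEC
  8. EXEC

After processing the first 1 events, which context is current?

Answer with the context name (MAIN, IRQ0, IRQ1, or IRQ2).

Event 1 (INT 1): INT 1 arrives: push (MAIN, PC=0), enter IRQ1 at PC=0 (depth now 1)

Answer: IRQ1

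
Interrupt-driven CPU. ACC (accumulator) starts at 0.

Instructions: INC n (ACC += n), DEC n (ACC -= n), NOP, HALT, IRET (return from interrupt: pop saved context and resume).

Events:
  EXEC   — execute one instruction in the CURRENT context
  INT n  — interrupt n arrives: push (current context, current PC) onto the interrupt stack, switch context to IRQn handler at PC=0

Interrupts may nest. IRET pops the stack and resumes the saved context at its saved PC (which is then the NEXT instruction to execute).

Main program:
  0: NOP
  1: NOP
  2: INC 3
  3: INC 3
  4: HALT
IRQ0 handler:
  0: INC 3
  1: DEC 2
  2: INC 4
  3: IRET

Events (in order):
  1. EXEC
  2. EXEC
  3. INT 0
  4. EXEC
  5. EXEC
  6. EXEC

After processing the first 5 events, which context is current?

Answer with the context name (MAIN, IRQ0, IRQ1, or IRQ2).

Answer: IRQ0

Derivation:
Event 1 (EXEC): [MAIN] PC=0: NOP
Event 2 (EXEC): [MAIN] PC=1: NOP
Event 3 (INT 0): INT 0 arrives: push (MAIN, PC=2), enter IRQ0 at PC=0 (depth now 1)
Event 4 (EXEC): [IRQ0] PC=0: INC 3 -> ACC=3
Event 5 (EXEC): [IRQ0] PC=1: DEC 2 -> ACC=1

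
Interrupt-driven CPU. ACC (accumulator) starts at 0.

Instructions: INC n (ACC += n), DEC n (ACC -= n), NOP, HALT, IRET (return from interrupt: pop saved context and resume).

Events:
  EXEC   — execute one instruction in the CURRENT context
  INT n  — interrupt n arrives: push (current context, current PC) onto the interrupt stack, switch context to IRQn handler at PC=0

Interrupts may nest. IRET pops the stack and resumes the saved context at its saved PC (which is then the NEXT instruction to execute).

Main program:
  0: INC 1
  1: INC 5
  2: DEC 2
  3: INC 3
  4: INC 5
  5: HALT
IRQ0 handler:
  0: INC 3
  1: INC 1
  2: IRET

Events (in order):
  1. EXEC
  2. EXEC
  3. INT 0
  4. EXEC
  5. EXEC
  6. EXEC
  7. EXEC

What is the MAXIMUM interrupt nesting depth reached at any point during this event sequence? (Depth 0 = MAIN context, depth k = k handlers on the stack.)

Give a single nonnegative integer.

Event 1 (EXEC): [MAIN] PC=0: INC 1 -> ACC=1 [depth=0]
Event 2 (EXEC): [MAIN] PC=1: INC 5 -> ACC=6 [depth=0]
Event 3 (INT 0): INT 0 arrives: push (MAIN, PC=2), enter IRQ0 at PC=0 (depth now 1) [depth=1]
Event 4 (EXEC): [IRQ0] PC=0: INC 3 -> ACC=9 [depth=1]
Event 5 (EXEC): [IRQ0] PC=1: INC 1 -> ACC=10 [depth=1]
Event 6 (EXEC): [IRQ0] PC=2: IRET -> resume MAIN at PC=2 (depth now 0) [depth=0]
Event 7 (EXEC): [MAIN] PC=2: DEC 2 -> ACC=8 [depth=0]
Max depth observed: 1

Answer: 1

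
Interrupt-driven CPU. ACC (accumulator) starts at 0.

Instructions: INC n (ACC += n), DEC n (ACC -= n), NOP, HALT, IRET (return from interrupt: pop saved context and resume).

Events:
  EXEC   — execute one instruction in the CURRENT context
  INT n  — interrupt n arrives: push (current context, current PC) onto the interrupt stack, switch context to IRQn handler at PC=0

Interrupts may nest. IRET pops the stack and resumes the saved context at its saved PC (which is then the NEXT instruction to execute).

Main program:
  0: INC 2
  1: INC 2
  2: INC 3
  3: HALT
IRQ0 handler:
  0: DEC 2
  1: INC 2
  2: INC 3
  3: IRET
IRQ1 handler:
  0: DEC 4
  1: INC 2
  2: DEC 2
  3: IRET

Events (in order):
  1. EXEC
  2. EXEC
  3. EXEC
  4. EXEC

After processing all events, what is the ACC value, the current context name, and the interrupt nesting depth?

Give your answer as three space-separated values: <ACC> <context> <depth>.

Event 1 (EXEC): [MAIN] PC=0: INC 2 -> ACC=2
Event 2 (EXEC): [MAIN] PC=1: INC 2 -> ACC=4
Event 3 (EXEC): [MAIN] PC=2: INC 3 -> ACC=7
Event 4 (EXEC): [MAIN] PC=3: HALT

Answer: 7 MAIN 0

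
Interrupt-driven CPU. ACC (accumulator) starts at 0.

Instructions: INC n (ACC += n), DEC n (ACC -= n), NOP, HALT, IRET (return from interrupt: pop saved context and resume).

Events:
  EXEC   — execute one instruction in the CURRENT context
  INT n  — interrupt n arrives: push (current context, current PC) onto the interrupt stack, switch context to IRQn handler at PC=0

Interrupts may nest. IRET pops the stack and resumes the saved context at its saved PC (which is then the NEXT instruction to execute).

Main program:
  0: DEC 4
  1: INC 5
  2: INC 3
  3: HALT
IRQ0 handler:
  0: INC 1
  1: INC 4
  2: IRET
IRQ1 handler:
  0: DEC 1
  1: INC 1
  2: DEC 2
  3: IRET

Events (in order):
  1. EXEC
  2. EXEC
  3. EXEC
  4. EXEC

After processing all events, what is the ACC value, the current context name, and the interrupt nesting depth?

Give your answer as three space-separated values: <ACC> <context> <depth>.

Event 1 (EXEC): [MAIN] PC=0: DEC 4 -> ACC=-4
Event 2 (EXEC): [MAIN] PC=1: INC 5 -> ACC=1
Event 3 (EXEC): [MAIN] PC=2: INC 3 -> ACC=4
Event 4 (EXEC): [MAIN] PC=3: HALT

Answer: 4 MAIN 0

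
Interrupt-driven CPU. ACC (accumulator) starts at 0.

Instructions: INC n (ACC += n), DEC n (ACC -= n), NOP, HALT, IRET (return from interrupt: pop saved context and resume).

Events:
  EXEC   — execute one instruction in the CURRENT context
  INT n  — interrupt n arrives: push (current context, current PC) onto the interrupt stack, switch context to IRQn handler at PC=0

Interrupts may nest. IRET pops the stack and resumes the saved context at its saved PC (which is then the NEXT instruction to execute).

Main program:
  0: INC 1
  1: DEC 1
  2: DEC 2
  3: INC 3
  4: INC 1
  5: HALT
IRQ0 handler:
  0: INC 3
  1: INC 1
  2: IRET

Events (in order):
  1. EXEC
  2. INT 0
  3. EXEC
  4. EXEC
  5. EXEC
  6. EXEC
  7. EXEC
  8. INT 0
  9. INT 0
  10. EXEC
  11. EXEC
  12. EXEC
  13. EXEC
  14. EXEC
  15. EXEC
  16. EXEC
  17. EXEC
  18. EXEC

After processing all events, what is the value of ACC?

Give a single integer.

Event 1 (EXEC): [MAIN] PC=0: INC 1 -> ACC=1
Event 2 (INT 0): INT 0 arrives: push (MAIN, PC=1), enter IRQ0 at PC=0 (depth now 1)
Event 3 (EXEC): [IRQ0] PC=0: INC 3 -> ACC=4
Event 4 (EXEC): [IRQ0] PC=1: INC 1 -> ACC=5
Event 5 (EXEC): [IRQ0] PC=2: IRET -> resume MAIN at PC=1 (depth now 0)
Event 6 (EXEC): [MAIN] PC=1: DEC 1 -> ACC=4
Event 7 (EXEC): [MAIN] PC=2: DEC 2 -> ACC=2
Event 8 (INT 0): INT 0 arrives: push (MAIN, PC=3), enter IRQ0 at PC=0 (depth now 1)
Event 9 (INT 0): INT 0 arrives: push (IRQ0, PC=0), enter IRQ0 at PC=0 (depth now 2)
Event 10 (EXEC): [IRQ0] PC=0: INC 3 -> ACC=5
Event 11 (EXEC): [IRQ0] PC=1: INC 1 -> ACC=6
Event 12 (EXEC): [IRQ0] PC=2: IRET -> resume IRQ0 at PC=0 (depth now 1)
Event 13 (EXEC): [IRQ0] PC=0: INC 3 -> ACC=9
Event 14 (EXEC): [IRQ0] PC=1: INC 1 -> ACC=10
Event 15 (EXEC): [IRQ0] PC=2: IRET -> resume MAIN at PC=3 (depth now 0)
Event 16 (EXEC): [MAIN] PC=3: INC 3 -> ACC=13
Event 17 (EXEC): [MAIN] PC=4: INC 1 -> ACC=14
Event 18 (EXEC): [MAIN] PC=5: HALT

Answer: 14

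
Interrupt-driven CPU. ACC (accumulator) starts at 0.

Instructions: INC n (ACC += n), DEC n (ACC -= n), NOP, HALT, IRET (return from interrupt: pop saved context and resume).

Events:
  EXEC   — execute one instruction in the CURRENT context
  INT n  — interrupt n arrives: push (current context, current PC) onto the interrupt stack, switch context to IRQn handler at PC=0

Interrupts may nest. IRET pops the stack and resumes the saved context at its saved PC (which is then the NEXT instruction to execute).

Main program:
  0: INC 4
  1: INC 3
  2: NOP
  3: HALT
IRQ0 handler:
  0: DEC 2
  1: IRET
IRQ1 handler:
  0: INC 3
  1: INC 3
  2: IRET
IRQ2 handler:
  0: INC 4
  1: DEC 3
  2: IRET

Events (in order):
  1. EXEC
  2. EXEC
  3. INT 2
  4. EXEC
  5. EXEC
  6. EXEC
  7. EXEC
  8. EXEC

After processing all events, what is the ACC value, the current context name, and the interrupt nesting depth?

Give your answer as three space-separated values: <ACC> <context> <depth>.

Answer: 8 MAIN 0

Derivation:
Event 1 (EXEC): [MAIN] PC=0: INC 4 -> ACC=4
Event 2 (EXEC): [MAIN] PC=1: INC 3 -> ACC=7
Event 3 (INT 2): INT 2 arrives: push (MAIN, PC=2), enter IRQ2 at PC=0 (depth now 1)
Event 4 (EXEC): [IRQ2] PC=0: INC 4 -> ACC=11
Event 5 (EXEC): [IRQ2] PC=1: DEC 3 -> ACC=8
Event 6 (EXEC): [IRQ2] PC=2: IRET -> resume MAIN at PC=2 (depth now 0)
Event 7 (EXEC): [MAIN] PC=2: NOP
Event 8 (EXEC): [MAIN] PC=3: HALT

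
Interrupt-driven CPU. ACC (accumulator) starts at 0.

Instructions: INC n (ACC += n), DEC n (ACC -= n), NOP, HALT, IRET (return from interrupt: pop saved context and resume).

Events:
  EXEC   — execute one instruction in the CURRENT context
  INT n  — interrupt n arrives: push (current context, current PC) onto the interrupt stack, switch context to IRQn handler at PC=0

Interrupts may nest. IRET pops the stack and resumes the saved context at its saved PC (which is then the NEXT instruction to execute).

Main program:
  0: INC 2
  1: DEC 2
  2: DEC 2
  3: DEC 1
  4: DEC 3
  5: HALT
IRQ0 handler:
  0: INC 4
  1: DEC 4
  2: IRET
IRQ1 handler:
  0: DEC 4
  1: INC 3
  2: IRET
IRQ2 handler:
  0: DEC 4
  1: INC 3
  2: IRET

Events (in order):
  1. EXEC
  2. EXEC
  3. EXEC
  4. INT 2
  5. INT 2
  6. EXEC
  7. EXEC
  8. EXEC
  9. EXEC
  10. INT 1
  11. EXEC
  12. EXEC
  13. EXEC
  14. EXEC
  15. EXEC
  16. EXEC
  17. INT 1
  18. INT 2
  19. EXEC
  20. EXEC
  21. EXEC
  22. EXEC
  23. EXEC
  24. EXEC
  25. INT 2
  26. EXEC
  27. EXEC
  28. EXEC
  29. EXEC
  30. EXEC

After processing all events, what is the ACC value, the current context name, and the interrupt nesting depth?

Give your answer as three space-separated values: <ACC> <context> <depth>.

Answer: -12 MAIN 0

Derivation:
Event 1 (EXEC): [MAIN] PC=0: INC 2 -> ACC=2
Event 2 (EXEC): [MAIN] PC=1: DEC 2 -> ACC=0
Event 3 (EXEC): [MAIN] PC=2: DEC 2 -> ACC=-2
Event 4 (INT 2): INT 2 arrives: push (MAIN, PC=3), enter IRQ2 at PC=0 (depth now 1)
Event 5 (INT 2): INT 2 arrives: push (IRQ2, PC=0), enter IRQ2 at PC=0 (depth now 2)
Event 6 (EXEC): [IRQ2] PC=0: DEC 4 -> ACC=-6
Event 7 (EXEC): [IRQ2] PC=1: INC 3 -> ACC=-3
Event 8 (EXEC): [IRQ2] PC=2: IRET -> resume IRQ2 at PC=0 (depth now 1)
Event 9 (EXEC): [IRQ2] PC=0: DEC 4 -> ACC=-7
Event 10 (INT 1): INT 1 arrives: push (IRQ2, PC=1), enter IRQ1 at PC=0 (depth now 2)
Event 11 (EXEC): [IRQ1] PC=0: DEC 4 -> ACC=-11
Event 12 (EXEC): [IRQ1] PC=1: INC 3 -> ACC=-8
Event 13 (EXEC): [IRQ1] PC=2: IRET -> resume IRQ2 at PC=1 (depth now 1)
Event 14 (EXEC): [IRQ2] PC=1: INC 3 -> ACC=-5
Event 15 (EXEC): [IRQ2] PC=2: IRET -> resume MAIN at PC=3 (depth now 0)
Event 16 (EXEC): [MAIN] PC=3: DEC 1 -> ACC=-6
Event 17 (INT 1): INT 1 arrives: push (MAIN, PC=4), enter IRQ1 at PC=0 (depth now 1)
Event 18 (INT 2): INT 2 arrives: push (IRQ1, PC=0), enter IRQ2 at PC=0 (depth now 2)
Event 19 (EXEC): [IRQ2] PC=0: DEC 4 -> ACC=-10
Event 20 (EXEC): [IRQ2] PC=1: INC 3 -> ACC=-7
Event 21 (EXEC): [IRQ2] PC=2: IRET -> resume IRQ1 at PC=0 (depth now 1)
Event 22 (EXEC): [IRQ1] PC=0: DEC 4 -> ACC=-11
Event 23 (EXEC): [IRQ1] PC=1: INC 3 -> ACC=-8
Event 24 (EXEC): [IRQ1] PC=2: IRET -> resume MAIN at PC=4 (depth now 0)
Event 25 (INT 2): INT 2 arrives: push (MAIN, PC=4), enter IRQ2 at PC=0 (depth now 1)
Event 26 (EXEC): [IRQ2] PC=0: DEC 4 -> ACC=-12
Event 27 (EXEC): [IRQ2] PC=1: INC 3 -> ACC=-9
Event 28 (EXEC): [IRQ2] PC=2: IRET -> resume MAIN at PC=4 (depth now 0)
Event 29 (EXEC): [MAIN] PC=4: DEC 3 -> ACC=-12
Event 30 (EXEC): [MAIN] PC=5: HALT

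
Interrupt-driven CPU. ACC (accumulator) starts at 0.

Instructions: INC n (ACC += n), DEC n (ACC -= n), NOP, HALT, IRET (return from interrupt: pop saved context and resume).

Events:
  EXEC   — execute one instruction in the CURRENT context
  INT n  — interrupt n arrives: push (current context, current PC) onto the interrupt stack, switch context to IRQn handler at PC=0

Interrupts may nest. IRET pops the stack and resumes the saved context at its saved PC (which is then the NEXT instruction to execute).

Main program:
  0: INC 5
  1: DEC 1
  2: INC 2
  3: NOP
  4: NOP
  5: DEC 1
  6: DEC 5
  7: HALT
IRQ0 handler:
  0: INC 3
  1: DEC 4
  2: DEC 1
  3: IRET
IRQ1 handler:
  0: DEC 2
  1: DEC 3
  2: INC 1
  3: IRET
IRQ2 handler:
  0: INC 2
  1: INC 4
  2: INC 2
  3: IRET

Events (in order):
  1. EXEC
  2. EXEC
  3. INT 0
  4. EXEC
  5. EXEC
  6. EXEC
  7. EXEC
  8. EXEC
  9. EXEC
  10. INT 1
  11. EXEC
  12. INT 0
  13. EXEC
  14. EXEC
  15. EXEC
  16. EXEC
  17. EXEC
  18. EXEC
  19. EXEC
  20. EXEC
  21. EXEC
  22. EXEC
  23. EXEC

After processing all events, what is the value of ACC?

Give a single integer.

Event 1 (EXEC): [MAIN] PC=0: INC 5 -> ACC=5
Event 2 (EXEC): [MAIN] PC=1: DEC 1 -> ACC=4
Event 3 (INT 0): INT 0 arrives: push (MAIN, PC=2), enter IRQ0 at PC=0 (depth now 1)
Event 4 (EXEC): [IRQ0] PC=0: INC 3 -> ACC=7
Event 5 (EXEC): [IRQ0] PC=1: DEC 4 -> ACC=3
Event 6 (EXEC): [IRQ0] PC=2: DEC 1 -> ACC=2
Event 7 (EXEC): [IRQ0] PC=3: IRET -> resume MAIN at PC=2 (depth now 0)
Event 8 (EXEC): [MAIN] PC=2: INC 2 -> ACC=4
Event 9 (EXEC): [MAIN] PC=3: NOP
Event 10 (INT 1): INT 1 arrives: push (MAIN, PC=4), enter IRQ1 at PC=0 (depth now 1)
Event 11 (EXEC): [IRQ1] PC=0: DEC 2 -> ACC=2
Event 12 (INT 0): INT 0 arrives: push (IRQ1, PC=1), enter IRQ0 at PC=0 (depth now 2)
Event 13 (EXEC): [IRQ0] PC=0: INC 3 -> ACC=5
Event 14 (EXEC): [IRQ0] PC=1: DEC 4 -> ACC=1
Event 15 (EXEC): [IRQ0] PC=2: DEC 1 -> ACC=0
Event 16 (EXEC): [IRQ0] PC=3: IRET -> resume IRQ1 at PC=1 (depth now 1)
Event 17 (EXEC): [IRQ1] PC=1: DEC 3 -> ACC=-3
Event 18 (EXEC): [IRQ1] PC=2: INC 1 -> ACC=-2
Event 19 (EXEC): [IRQ1] PC=3: IRET -> resume MAIN at PC=4 (depth now 0)
Event 20 (EXEC): [MAIN] PC=4: NOP
Event 21 (EXEC): [MAIN] PC=5: DEC 1 -> ACC=-3
Event 22 (EXEC): [MAIN] PC=6: DEC 5 -> ACC=-8
Event 23 (EXEC): [MAIN] PC=7: HALT

Answer: -8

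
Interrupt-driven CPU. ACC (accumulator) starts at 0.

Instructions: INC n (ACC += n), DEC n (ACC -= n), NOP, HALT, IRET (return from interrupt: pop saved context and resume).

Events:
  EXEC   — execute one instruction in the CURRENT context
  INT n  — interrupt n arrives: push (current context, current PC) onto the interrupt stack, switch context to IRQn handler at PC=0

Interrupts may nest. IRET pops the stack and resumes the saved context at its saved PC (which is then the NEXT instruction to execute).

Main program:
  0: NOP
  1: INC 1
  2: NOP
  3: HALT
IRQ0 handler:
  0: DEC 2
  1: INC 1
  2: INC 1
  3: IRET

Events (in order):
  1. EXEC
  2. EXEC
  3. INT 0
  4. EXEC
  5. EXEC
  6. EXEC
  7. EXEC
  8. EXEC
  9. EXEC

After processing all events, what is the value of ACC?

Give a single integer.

Answer: 1

Derivation:
Event 1 (EXEC): [MAIN] PC=0: NOP
Event 2 (EXEC): [MAIN] PC=1: INC 1 -> ACC=1
Event 3 (INT 0): INT 0 arrives: push (MAIN, PC=2), enter IRQ0 at PC=0 (depth now 1)
Event 4 (EXEC): [IRQ0] PC=0: DEC 2 -> ACC=-1
Event 5 (EXEC): [IRQ0] PC=1: INC 1 -> ACC=0
Event 6 (EXEC): [IRQ0] PC=2: INC 1 -> ACC=1
Event 7 (EXEC): [IRQ0] PC=3: IRET -> resume MAIN at PC=2 (depth now 0)
Event 8 (EXEC): [MAIN] PC=2: NOP
Event 9 (EXEC): [MAIN] PC=3: HALT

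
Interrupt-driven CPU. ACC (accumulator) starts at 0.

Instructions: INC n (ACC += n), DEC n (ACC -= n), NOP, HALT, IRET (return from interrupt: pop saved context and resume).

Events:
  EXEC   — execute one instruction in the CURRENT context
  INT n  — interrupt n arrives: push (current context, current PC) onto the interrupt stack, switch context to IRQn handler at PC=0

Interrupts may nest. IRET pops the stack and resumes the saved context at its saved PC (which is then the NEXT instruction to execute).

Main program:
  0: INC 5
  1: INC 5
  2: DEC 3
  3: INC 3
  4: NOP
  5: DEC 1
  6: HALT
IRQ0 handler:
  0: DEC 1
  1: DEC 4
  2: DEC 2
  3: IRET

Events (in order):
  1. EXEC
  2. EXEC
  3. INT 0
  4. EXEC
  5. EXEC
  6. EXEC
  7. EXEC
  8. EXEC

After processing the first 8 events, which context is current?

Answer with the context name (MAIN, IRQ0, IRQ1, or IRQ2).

Event 1 (EXEC): [MAIN] PC=0: INC 5 -> ACC=5
Event 2 (EXEC): [MAIN] PC=1: INC 5 -> ACC=10
Event 3 (INT 0): INT 0 arrives: push (MAIN, PC=2), enter IRQ0 at PC=0 (depth now 1)
Event 4 (EXEC): [IRQ0] PC=0: DEC 1 -> ACC=9
Event 5 (EXEC): [IRQ0] PC=1: DEC 4 -> ACC=5
Event 6 (EXEC): [IRQ0] PC=2: DEC 2 -> ACC=3
Event 7 (EXEC): [IRQ0] PC=3: IRET -> resume MAIN at PC=2 (depth now 0)
Event 8 (EXEC): [MAIN] PC=2: DEC 3 -> ACC=0

Answer: MAIN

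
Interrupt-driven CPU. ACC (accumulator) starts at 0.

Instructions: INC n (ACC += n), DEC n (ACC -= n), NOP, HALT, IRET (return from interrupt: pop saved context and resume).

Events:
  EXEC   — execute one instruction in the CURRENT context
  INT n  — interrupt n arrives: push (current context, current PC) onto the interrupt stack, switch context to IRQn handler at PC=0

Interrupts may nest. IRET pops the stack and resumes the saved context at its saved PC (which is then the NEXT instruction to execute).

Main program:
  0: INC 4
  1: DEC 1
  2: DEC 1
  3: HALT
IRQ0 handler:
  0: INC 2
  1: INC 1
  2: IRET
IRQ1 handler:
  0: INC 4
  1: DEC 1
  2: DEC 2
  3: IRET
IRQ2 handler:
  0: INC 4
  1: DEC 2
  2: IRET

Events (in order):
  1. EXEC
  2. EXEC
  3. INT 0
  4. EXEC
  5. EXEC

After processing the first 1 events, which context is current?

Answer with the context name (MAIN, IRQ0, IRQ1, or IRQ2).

Answer: MAIN

Derivation:
Event 1 (EXEC): [MAIN] PC=0: INC 4 -> ACC=4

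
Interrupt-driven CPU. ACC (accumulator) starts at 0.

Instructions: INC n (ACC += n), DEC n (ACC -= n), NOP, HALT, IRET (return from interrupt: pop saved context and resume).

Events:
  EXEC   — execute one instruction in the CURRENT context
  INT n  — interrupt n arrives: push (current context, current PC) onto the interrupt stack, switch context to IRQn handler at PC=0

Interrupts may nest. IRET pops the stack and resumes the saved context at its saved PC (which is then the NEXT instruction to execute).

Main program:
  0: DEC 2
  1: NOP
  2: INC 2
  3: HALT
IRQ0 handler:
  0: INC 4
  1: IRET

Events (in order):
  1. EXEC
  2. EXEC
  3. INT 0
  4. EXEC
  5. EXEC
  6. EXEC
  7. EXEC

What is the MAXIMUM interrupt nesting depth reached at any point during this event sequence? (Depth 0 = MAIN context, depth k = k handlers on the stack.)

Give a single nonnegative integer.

Answer: 1

Derivation:
Event 1 (EXEC): [MAIN] PC=0: DEC 2 -> ACC=-2 [depth=0]
Event 2 (EXEC): [MAIN] PC=1: NOP [depth=0]
Event 3 (INT 0): INT 0 arrives: push (MAIN, PC=2), enter IRQ0 at PC=0 (depth now 1) [depth=1]
Event 4 (EXEC): [IRQ0] PC=0: INC 4 -> ACC=2 [depth=1]
Event 5 (EXEC): [IRQ0] PC=1: IRET -> resume MAIN at PC=2 (depth now 0) [depth=0]
Event 6 (EXEC): [MAIN] PC=2: INC 2 -> ACC=4 [depth=0]
Event 7 (EXEC): [MAIN] PC=3: HALT [depth=0]
Max depth observed: 1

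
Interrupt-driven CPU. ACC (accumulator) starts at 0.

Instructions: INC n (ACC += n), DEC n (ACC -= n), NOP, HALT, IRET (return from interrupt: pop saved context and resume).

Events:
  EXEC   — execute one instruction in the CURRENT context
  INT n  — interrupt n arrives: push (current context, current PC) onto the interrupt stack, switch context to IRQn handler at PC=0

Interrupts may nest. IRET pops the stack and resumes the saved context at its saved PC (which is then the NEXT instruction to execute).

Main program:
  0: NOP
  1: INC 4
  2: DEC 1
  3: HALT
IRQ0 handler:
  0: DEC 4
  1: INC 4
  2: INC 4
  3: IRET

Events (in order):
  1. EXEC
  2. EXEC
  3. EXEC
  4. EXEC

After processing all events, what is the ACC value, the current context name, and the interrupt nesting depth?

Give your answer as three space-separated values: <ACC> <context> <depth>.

Event 1 (EXEC): [MAIN] PC=0: NOP
Event 2 (EXEC): [MAIN] PC=1: INC 4 -> ACC=4
Event 3 (EXEC): [MAIN] PC=2: DEC 1 -> ACC=3
Event 4 (EXEC): [MAIN] PC=3: HALT

Answer: 3 MAIN 0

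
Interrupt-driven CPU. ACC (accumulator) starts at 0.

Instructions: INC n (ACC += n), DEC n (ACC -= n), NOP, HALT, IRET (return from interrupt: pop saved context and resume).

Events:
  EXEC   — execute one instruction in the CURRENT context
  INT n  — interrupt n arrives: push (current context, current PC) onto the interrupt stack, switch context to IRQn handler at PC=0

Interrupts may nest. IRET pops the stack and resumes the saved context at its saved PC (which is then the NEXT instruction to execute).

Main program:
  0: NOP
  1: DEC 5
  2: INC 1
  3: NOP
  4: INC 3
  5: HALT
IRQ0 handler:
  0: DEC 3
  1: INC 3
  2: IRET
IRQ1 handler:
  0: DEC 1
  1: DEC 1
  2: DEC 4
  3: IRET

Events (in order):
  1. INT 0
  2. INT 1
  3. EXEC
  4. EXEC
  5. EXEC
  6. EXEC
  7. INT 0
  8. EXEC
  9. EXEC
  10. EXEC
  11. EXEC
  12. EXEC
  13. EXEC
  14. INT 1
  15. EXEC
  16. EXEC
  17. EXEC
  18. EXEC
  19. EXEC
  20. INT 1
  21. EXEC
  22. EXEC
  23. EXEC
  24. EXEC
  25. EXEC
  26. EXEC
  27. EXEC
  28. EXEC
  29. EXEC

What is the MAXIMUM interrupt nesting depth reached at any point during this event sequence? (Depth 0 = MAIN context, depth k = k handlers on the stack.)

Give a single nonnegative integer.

Answer: 2

Derivation:
Event 1 (INT 0): INT 0 arrives: push (MAIN, PC=0), enter IRQ0 at PC=0 (depth now 1) [depth=1]
Event 2 (INT 1): INT 1 arrives: push (IRQ0, PC=0), enter IRQ1 at PC=0 (depth now 2) [depth=2]
Event 3 (EXEC): [IRQ1] PC=0: DEC 1 -> ACC=-1 [depth=2]
Event 4 (EXEC): [IRQ1] PC=1: DEC 1 -> ACC=-2 [depth=2]
Event 5 (EXEC): [IRQ1] PC=2: DEC 4 -> ACC=-6 [depth=2]
Event 6 (EXEC): [IRQ1] PC=3: IRET -> resume IRQ0 at PC=0 (depth now 1) [depth=1]
Event 7 (INT 0): INT 0 arrives: push (IRQ0, PC=0), enter IRQ0 at PC=0 (depth now 2) [depth=2]
Event 8 (EXEC): [IRQ0] PC=0: DEC 3 -> ACC=-9 [depth=2]
Event 9 (EXEC): [IRQ0] PC=1: INC 3 -> ACC=-6 [depth=2]
Event 10 (EXEC): [IRQ0] PC=2: IRET -> resume IRQ0 at PC=0 (depth now 1) [depth=1]
Event 11 (EXEC): [IRQ0] PC=0: DEC 3 -> ACC=-9 [depth=1]
Event 12 (EXEC): [IRQ0] PC=1: INC 3 -> ACC=-6 [depth=1]
Event 13 (EXEC): [IRQ0] PC=2: IRET -> resume MAIN at PC=0 (depth now 0) [depth=0]
Event 14 (INT 1): INT 1 arrives: push (MAIN, PC=0), enter IRQ1 at PC=0 (depth now 1) [depth=1]
Event 15 (EXEC): [IRQ1] PC=0: DEC 1 -> ACC=-7 [depth=1]
Event 16 (EXEC): [IRQ1] PC=1: DEC 1 -> ACC=-8 [depth=1]
Event 17 (EXEC): [IRQ1] PC=2: DEC 4 -> ACC=-12 [depth=1]
Event 18 (EXEC): [IRQ1] PC=3: IRET -> resume MAIN at PC=0 (depth now 0) [depth=0]
Event 19 (EXEC): [MAIN] PC=0: NOP [depth=0]
Event 20 (INT 1): INT 1 arrives: push (MAIN, PC=1), enter IRQ1 at PC=0 (depth now 1) [depth=1]
Event 21 (EXEC): [IRQ1] PC=0: DEC 1 -> ACC=-13 [depth=1]
Event 22 (EXEC): [IRQ1] PC=1: DEC 1 -> ACC=-14 [depth=1]
Event 23 (EXEC): [IRQ1] PC=2: DEC 4 -> ACC=-18 [depth=1]
Event 24 (EXEC): [IRQ1] PC=3: IRET -> resume MAIN at PC=1 (depth now 0) [depth=0]
Event 25 (EXEC): [MAIN] PC=1: DEC 5 -> ACC=-23 [depth=0]
Event 26 (EXEC): [MAIN] PC=2: INC 1 -> ACC=-22 [depth=0]
Event 27 (EXEC): [MAIN] PC=3: NOP [depth=0]
Event 28 (EXEC): [MAIN] PC=4: INC 3 -> ACC=-19 [depth=0]
Event 29 (EXEC): [MAIN] PC=5: HALT [depth=0]
Max depth observed: 2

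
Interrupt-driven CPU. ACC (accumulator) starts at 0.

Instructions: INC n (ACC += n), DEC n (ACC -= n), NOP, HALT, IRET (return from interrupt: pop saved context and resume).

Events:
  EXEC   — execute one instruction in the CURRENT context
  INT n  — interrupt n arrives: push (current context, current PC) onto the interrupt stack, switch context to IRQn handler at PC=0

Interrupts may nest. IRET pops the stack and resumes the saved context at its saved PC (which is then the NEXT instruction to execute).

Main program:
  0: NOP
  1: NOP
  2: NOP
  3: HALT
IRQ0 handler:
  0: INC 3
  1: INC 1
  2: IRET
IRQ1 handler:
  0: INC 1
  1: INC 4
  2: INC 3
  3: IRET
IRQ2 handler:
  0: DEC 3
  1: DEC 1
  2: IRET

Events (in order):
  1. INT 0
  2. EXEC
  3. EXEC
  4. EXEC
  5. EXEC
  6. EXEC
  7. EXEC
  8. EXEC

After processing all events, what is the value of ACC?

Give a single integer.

Answer: 4

Derivation:
Event 1 (INT 0): INT 0 arrives: push (MAIN, PC=0), enter IRQ0 at PC=0 (depth now 1)
Event 2 (EXEC): [IRQ0] PC=0: INC 3 -> ACC=3
Event 3 (EXEC): [IRQ0] PC=1: INC 1 -> ACC=4
Event 4 (EXEC): [IRQ0] PC=2: IRET -> resume MAIN at PC=0 (depth now 0)
Event 5 (EXEC): [MAIN] PC=0: NOP
Event 6 (EXEC): [MAIN] PC=1: NOP
Event 7 (EXEC): [MAIN] PC=2: NOP
Event 8 (EXEC): [MAIN] PC=3: HALT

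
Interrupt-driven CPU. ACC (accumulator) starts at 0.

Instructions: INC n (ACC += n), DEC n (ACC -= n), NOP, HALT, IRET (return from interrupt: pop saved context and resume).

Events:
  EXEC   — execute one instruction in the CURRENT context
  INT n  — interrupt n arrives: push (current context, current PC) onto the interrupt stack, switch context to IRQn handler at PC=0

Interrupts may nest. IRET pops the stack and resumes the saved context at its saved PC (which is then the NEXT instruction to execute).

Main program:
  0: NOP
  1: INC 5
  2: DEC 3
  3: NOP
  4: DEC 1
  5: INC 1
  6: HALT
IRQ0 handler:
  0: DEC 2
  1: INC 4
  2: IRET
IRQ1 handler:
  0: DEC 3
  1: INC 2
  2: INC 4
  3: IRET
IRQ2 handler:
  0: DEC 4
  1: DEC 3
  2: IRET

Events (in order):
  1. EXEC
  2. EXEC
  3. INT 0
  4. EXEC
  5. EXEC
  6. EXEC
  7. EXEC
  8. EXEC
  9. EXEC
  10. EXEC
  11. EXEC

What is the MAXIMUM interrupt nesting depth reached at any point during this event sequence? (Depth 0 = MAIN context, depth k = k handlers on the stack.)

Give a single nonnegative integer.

Event 1 (EXEC): [MAIN] PC=0: NOP [depth=0]
Event 2 (EXEC): [MAIN] PC=1: INC 5 -> ACC=5 [depth=0]
Event 3 (INT 0): INT 0 arrives: push (MAIN, PC=2), enter IRQ0 at PC=0 (depth now 1) [depth=1]
Event 4 (EXEC): [IRQ0] PC=0: DEC 2 -> ACC=3 [depth=1]
Event 5 (EXEC): [IRQ0] PC=1: INC 4 -> ACC=7 [depth=1]
Event 6 (EXEC): [IRQ0] PC=2: IRET -> resume MAIN at PC=2 (depth now 0) [depth=0]
Event 7 (EXEC): [MAIN] PC=2: DEC 3 -> ACC=4 [depth=0]
Event 8 (EXEC): [MAIN] PC=3: NOP [depth=0]
Event 9 (EXEC): [MAIN] PC=4: DEC 1 -> ACC=3 [depth=0]
Event 10 (EXEC): [MAIN] PC=5: INC 1 -> ACC=4 [depth=0]
Event 11 (EXEC): [MAIN] PC=6: HALT [depth=0]
Max depth observed: 1

Answer: 1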